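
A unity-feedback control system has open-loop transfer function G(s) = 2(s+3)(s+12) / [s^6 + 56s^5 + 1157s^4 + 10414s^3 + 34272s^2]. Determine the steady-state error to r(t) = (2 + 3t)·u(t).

Lowest-order denominator term is 34272s^2, so the open loop has 2 poles at the origin → type 2 system. By superposition:
  • 2: tracked with zero error.
  • 3t: tracked with zero error.
Total e_ss = 0.

0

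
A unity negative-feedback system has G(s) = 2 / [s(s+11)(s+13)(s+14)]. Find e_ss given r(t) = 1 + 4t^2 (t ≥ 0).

infinity

System type = 1 (one pole at s=0). Taking each input component in turn:
  • 1: tracked with zero error.
  • 4t^2: a type-1 system cannot track it, e_ss → ∞.
The unbounded component dominates.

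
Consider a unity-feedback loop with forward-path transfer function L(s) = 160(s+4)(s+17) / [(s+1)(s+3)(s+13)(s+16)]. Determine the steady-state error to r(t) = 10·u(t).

No free integrators in L(s): this is a type 0 system.
K_p = lim_{s→0} L(s) = 160·4·17 / (1·3·13·16) = 680/39.
e_ss = 10/(1 + K_p) = 10/(719/39) = 390/719.

390/719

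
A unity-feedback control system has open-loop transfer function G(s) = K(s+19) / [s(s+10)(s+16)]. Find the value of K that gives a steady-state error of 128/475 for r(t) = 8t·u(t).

System type = 1 (one pole at s=0).
K_v = lim_{s→0} s·G(s) = K·19 / (10·16) = (19/160)·K.
e_ss = 8/K_v = 128/475 ⇒ K_v = 29.6875 ⇒ K = 29.6875/(19/160) = 250.

250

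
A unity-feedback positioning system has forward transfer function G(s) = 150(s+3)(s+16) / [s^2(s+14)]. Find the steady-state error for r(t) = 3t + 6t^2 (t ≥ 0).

7/300

The open loop has two poles at the origin → type 2 system. Taking each input component in turn:
  • 3t: tracked with zero error.
  • 6t^2: e_ss = 12/K_a with K_a=3600/7 → 7/300.
Total e_ss = 7/300.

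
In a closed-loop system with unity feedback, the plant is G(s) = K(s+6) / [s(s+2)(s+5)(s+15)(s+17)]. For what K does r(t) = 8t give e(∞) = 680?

The open loop has one pole at the origin → type 1 system.
K_v = lim_{s→0} s·G(s) = K·6 / (2·5·15·17) = (1/425)·K.
e_ss = 8/K_v = 680 ⇒ K_v = 1/85 ⇒ K = (1/85)/(1/425) = 5.

5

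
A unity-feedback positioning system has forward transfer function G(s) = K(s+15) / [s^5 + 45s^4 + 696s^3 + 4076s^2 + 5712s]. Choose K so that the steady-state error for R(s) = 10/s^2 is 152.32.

25

Factoring s from the denominator leaves a polynomial with constant term 5712, so the system is type 1.
K_v = lim_{s→0} s·G(s) = K·15 / 5712 = (5/1904)·K.
e_ss = 10/K_v = 152.32 ⇒ K_v = 125/1904 ⇒ K = (125/1904)/(5/1904) = 25.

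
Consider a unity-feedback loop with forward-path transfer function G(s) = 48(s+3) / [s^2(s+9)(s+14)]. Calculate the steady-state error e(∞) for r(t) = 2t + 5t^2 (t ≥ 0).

8.75

G(s) has two factors of s in the denominator, so the system is type 2. Treating each term separately:
  • 2t: tracked with zero error.
  • 5t^2: e_ss = 10/K_a with K_a=8/7 → 8.75.
Total e_ss = 8.75.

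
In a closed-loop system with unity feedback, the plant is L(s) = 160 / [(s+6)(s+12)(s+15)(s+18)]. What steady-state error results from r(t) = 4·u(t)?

972/245

No free integrators in L(s): this is a type 0 system.
K_p = lim_{s→0} L(s) = 160 / (6·12·15·18) = 2/243.
e_ss = 4/(1 + K_p) = 4/(245/243) = 972/245.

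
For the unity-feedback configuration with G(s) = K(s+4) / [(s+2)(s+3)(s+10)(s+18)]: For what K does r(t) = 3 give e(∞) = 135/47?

No free integrators in G(s): this is a type 0 system.
K_p = lim_{s→0} G(s) = K·4 / (2·3·10·18) = (1/270)·K.
e_ss = 3/(1 + K_p) = 135/47 ⇒ 1 + (1/270)·K = 47/45 ⇒ K = 12.

12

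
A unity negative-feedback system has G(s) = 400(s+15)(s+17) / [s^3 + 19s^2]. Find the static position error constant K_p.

K_p = lim_{s→0} G(s); with 2 poles at the origin the limit diverges, so K_p = ∞.

infinity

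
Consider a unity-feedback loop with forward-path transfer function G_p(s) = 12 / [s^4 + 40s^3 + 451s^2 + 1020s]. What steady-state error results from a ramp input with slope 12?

Factoring s from the denominator leaves a polynomial with constant term 1020, so the system is type 1.
K_v = lim_{s→0} s·G_p(s) = 12 / 1020 = 1/85.
e_ss = 12/K_v = 12/(1/85) = 1020.

1020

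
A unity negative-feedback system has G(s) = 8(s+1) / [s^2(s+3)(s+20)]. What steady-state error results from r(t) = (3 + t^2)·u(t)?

15

System type = 2 (two poles at s=0). Treating each term separately:
  • 3: tracked with zero error.
  • t^2: e_ss = 2/K_a with K_a=2/15 → 15.
Total e_ss = 15.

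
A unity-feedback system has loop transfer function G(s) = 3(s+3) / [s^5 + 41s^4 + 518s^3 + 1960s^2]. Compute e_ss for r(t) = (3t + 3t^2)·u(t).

Factoring s^2 from the denominator leaves a polynomial with constant term 1960, so the system is type 2. Treating each term separately:
  • 3t: tracked with zero error.
  • 3t^2: e_ss = 6/K_a with K_a=9/1960 → 3920/3.
Total e_ss = 3920/3.

3920/3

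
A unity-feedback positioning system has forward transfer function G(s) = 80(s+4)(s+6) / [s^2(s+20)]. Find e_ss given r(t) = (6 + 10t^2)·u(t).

5/24

System type = 2 (two poles at s=0). Taking each input component in turn:
  • 6: tracked with zero error.
  • 10t^2: e_ss = 20/K_a with K_a=96 → 5/24.
Total e_ss = 5/24.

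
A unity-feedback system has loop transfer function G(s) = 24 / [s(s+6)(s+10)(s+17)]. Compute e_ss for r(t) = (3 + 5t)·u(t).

212.5

One free integrator in G(s): this is a type 1 system. Taking each input component in turn:
  • 3: tracked with zero error.
  • 5t: e_ss = 5/K_v with K_v=2/85 → 212.5.
Total e_ss = 212.5.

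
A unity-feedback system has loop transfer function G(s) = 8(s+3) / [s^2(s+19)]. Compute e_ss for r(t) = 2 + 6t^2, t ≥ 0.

9.5

System type = 2 (two poles at s=0). By superposition:
  • 2: tracked with zero error.
  • 6t^2: e_ss = 12/K_a with K_a=24/19 → 9.5.
Total e_ss = 9.5.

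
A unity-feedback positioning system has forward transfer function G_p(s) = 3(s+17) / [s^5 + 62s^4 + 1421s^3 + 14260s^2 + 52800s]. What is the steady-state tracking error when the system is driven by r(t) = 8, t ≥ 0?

0

Lowest-order denominator term is 52800s, so the open loop has 1 pole at the origin → type 1 system.
K_p = ∞ for a type-1 system; e_ss to a step is zero.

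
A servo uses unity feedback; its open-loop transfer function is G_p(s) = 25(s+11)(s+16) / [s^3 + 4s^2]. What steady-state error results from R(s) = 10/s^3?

1/110

The denominator has no term below 4s^2 — 2 poles at s=0, type 2.
K_a = lim_{s→0} s^2·G_p(s) = 25·11·16 / 4 = 1100.
r(t) = 5t^2 gives R(s) = 10/s^3.
e_ss = 10/K_a = 10/1100 = 1/110.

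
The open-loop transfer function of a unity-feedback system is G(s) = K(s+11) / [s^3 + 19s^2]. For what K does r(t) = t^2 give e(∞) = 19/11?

2

Lowest-order denominator term is 19s^2, so the open loop has 2 poles at the origin → type 2 system.
K_a = lim_{s→0} s^2·G(s) = K·11 / 19 = (11/19)·K.
e_ss = 2/K_a = 19/11 ⇒ K_a = 22/19 ⇒ K = (22/19)/(11/19) = 2.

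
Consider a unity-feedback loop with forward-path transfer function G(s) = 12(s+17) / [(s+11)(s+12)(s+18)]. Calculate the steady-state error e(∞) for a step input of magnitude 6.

1188/215

System type = 0 (no poles at s=0).
K_p = lim_{s→0} G(s) = 12·17 / (11·12·18) = 17/198.
e_ss = 6/(1 + K_p) = 6/(215/198) = 1188/215.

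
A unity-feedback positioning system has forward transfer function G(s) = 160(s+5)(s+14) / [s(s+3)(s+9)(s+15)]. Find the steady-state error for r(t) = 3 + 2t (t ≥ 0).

81/1120

One free integrator in G(s): this is a type 1 system. Treating each term separately:
  • 3: tracked with zero error.
  • 2t: e_ss = 2/K_v with K_v=2240/81 → 81/1120.
Total e_ss = 81/1120.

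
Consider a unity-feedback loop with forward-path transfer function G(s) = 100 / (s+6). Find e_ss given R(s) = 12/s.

36/53

The open loop has no poles at the origin → type 0 system.
K_p = lim_{s→0} G(s) = 100 / (6) = 50/3.
e_ss = 12/(1 + K_p) = 12/(53/3) = 36/53.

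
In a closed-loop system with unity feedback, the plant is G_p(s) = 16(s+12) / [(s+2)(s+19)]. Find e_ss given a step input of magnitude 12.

G_p(s) has no factors of s in the denominator, so the system is type 0.
K_p = lim_{s→0} G_p(s) = 16·12 / (2·19) = 96/19.
e_ss = 12/(1 + K_p) = 12/(115/19) = 228/115.

228/115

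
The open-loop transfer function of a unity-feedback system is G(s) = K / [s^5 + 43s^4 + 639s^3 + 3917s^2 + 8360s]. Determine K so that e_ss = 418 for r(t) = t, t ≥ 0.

The denominator has no term below 8360s — 1 pole at s=0, type 1.
K_v = lim_{s→0} s·G(s) = K / 8360 = (1/8360)·K.
e_ss = 1/K_v = 418 ⇒ K_v = 1/418 ⇒ K = (1/418)/(1/8360) = 20.

20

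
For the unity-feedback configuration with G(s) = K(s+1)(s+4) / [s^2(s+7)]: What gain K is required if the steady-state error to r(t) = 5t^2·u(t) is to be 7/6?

15

The open loop has two poles at the origin → type 2 system.
K_a = lim_{s→0} s^2·G(s) = K·1·4 / (7) = (4/7)·K.
e_ss = 10/K_a = 7/6 ⇒ K_a = 60/7 ⇒ K = (60/7)/(4/7) = 15.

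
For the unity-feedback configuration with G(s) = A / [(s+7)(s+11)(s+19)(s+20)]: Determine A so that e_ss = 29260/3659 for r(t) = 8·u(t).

G(s) has no factors of s in the denominator, so the system is type 0.
K_p = lim_{s→0} G(s) = A / (7·11·19·20) = (1/29260)·A.
e_ss = 8/(1 + K_p) = 29260/3659 ⇒ 1 + (1/29260)·A = 7318/7315 ⇒ A = 12.

12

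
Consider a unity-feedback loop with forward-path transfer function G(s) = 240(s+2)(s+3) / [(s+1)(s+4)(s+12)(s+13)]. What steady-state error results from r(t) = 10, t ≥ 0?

130/43

The open loop has no poles at the origin → type 0 system.
K_p = lim_{s→0} G(s) = 240·2·3 / (1·4·12·13) = 30/13.
e_ss = 10/(1 + K_p) = 10/(43/13) = 130/43.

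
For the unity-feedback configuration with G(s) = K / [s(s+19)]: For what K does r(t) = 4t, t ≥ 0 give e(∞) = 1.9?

One free integrator in G(s): this is a type 1 system.
K_v = lim_{s→0} s·G(s) = K / (19) = (1/19)·K.
e_ss = 4/K_v = 1.9 ⇒ K_v = 40/19 ⇒ K = (40/19)/(1/19) = 40.

40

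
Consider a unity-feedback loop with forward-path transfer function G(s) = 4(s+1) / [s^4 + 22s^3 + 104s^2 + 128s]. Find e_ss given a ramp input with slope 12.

The denominator has no term below 128s — 1 pole at s=0, type 1.
K_v = lim_{s→0} s·G(s) = 4·1 / 128 = 1/32.
e_ss = 12/K_v = 12/(1/32) = 384.

384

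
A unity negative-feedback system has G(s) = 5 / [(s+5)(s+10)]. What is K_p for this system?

0.1

No free integrators in G(s): this is a type 0 system.
K_p = lim_{s→0} G(s) = 5 / (5·10) = 0.1.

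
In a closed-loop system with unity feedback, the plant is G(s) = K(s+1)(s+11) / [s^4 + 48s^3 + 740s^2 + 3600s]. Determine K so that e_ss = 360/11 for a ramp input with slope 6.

Lowest-order denominator term is 3600s, so the open loop has 1 pole at the origin → type 1 system.
K_v = lim_{s→0} s·G(s) = K·1·11 / 3600 = (11/3600)·K.
e_ss = 6/K_v = 360/11 ⇒ K_v = 11/60 ⇒ K = (11/60)/(11/3600) = 60.

60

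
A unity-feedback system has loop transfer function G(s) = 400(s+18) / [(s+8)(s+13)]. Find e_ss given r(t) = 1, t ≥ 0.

The open loop has no poles at the origin → type 0 system.
K_p = lim_{s→0} G(s) = 400·18 / (8·13) = 900/13.
e_ss = 1/(1 + K_p) = 1/(913/13) = 13/913.

13/913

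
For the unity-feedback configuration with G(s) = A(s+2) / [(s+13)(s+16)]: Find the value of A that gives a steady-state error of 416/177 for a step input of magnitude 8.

G(s) has no factors of s in the denominator, so the system is type 0.
K_p = lim_{s→0} G(s) = A·2 / (13·16) = (1/104)·A.
e_ss = 8/(1 + K_p) = 416/177 ⇒ 1 + (1/104)·A = 177/52 ⇒ A = 250.

250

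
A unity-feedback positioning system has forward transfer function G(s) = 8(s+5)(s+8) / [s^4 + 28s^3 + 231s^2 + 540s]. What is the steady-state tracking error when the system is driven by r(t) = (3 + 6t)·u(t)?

The denominator has no term below 540s — 1 pole at s=0, type 1. Treating each term separately:
  • 3: tracked with zero error.
  • 6t: e_ss = 6/K_v with K_v=16/27 → 10.125.
Total e_ss = 10.125.

10.125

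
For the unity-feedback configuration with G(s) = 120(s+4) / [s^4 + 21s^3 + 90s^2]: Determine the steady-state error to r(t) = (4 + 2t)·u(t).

Factoring s^2 from the denominator leaves a polynomial with constant term 90, so the system is type 2. Taking each input component in turn:
  • 4: tracked with zero error.
  • 2t: tracked with zero error.
Total e_ss = 0.

0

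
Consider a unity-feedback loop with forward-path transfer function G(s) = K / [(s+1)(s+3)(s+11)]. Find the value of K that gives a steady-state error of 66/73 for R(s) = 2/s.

G(s) has no factors of s in the denominator, so the system is type 0.
K_p = lim_{s→0} G(s) = K / (1·3·11) = (1/33)·K.
e_ss = 2/(1 + K_p) = 66/73 ⇒ 1 + (1/33)·K = 73/33 ⇒ K = 40.

40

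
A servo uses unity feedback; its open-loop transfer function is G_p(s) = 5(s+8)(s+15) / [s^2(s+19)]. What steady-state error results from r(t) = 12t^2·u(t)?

System type = 2 (two poles at s=0).
K_a = lim_{s→0} s^2·G_p(s) = 5·8·15 / (19) = 600/19.
r(t) = 12t^2 gives R(s) = 24/s^3.
e_ss = 24/K_a = 24/(600/19) = 0.76.

0.76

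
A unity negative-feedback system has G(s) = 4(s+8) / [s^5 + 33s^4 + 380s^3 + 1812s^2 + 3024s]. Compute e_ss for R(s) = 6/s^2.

Lowest-order denominator term is 3024s, so the open loop has 1 pole at the origin → type 1 system.
K_v = lim_{s→0} s·G(s) = 4·8 / 3024 = 2/189.
e_ss = 6/K_v = 6/(2/189) = 567.

567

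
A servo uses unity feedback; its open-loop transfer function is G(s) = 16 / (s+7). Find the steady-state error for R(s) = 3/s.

The open loop has no poles at the origin → type 0 system.
K_p = lim_{s→0} G(s) = 16 / (7) = 16/7.
e_ss = 3/(1 + K_p) = 3/(23/7) = 21/23.

21/23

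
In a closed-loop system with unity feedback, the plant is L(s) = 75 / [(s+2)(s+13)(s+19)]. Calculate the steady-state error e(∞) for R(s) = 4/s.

1976/569

No free integrators in L(s): this is a type 0 system.
K_p = lim_{s→0} L(s) = 75 / (2·13·19) = 75/494.
e_ss = 4/(1 + K_p) = 4/(569/494) = 1976/569.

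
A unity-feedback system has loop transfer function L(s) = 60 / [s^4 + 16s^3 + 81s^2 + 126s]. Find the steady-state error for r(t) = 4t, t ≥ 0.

Lowest-order denominator term is 126s, so the open loop has 1 pole at the origin → type 1 system.
K_v = lim_{s→0} s·L(s) = 60 / 126 = 10/21.
e_ss = 4/K_v = 4/(10/21) = 8.4.

8.4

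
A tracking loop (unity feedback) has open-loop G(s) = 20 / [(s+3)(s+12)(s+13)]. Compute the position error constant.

5/117

No free integrators in G(s): this is a type 0 system.
K_p = lim_{s→0} G(s) = 20 / (3·12·13) = 5/117.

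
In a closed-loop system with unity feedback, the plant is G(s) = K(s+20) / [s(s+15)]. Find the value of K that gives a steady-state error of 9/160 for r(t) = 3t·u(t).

40

The open loop has one pole at the origin → type 1 system.
K_v = lim_{s→0} s·G(s) = K·20 / (15) = (4/3)·K.
e_ss = 3/K_v = 9/160 ⇒ K_v = 160/3 ⇒ K = (160/3)/(4/3) = 40.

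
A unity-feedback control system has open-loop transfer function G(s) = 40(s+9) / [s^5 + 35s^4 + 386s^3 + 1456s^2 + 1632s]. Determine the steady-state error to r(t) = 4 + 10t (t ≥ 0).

136/3

Factoring s from the denominator leaves a polynomial with constant term 1632, so the system is type 1. Taking each input component in turn:
  • 4: tracked with zero error.
  • 10t: e_ss = 10/K_v with K_v=15/68 → 136/3.
Total e_ss = 136/3.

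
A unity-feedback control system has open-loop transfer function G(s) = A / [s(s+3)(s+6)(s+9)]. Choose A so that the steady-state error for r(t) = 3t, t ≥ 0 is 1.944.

The open loop has one pole at the origin → type 1 system.
K_v = lim_{s→0} s·G(s) = A / (3·6·9) = (1/162)·A.
e_ss = 3/K_v = 1.944 ⇒ K_v = 125/81 ⇒ A = (125/81)/(1/162) = 250.

250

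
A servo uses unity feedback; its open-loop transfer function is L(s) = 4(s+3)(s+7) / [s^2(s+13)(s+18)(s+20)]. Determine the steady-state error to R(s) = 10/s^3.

3900/7

The open loop has two poles at the origin → type 2 system.
K_a = lim_{s→0} s^2·L(s) = 4·3·7 / (13·18·20) = 7/390.
r(t) = 5t^2 gives R(s) = 10/s^3.
e_ss = 10/K_a = 10/(7/390) = 3900/7.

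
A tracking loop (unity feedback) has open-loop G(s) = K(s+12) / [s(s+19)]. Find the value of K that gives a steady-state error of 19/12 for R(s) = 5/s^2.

5

One free integrator in G(s): this is a type 1 system.
K_v = lim_{s→0} s·G(s) = K·12 / (19) = (12/19)·K.
e_ss = 5/K_v = 19/12 ⇒ K_v = 60/19 ⇒ K = (60/19)/(12/19) = 5.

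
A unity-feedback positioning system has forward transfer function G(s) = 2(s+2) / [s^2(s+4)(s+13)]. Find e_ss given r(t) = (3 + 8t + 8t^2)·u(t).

G(s) has two factors of s in the denominator, so the system is type 2. Taking each input component in turn:
  • 3: tracked with zero error.
  • 8t: tracked with zero error.
  • 8t^2: e_ss = 16/K_a with K_a=1/13 → 208.
Total e_ss = 208.

208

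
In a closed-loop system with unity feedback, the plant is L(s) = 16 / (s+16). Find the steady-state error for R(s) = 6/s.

The open loop has no poles at the origin → type 0 system.
K_p = lim_{s→0} L(s) = 16 / (16) = 1.
e_ss = 6/(1 + K_p) = 6/2 = 3.

3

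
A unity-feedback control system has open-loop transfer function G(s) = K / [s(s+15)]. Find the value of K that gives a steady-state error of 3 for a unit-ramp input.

System type = 1 (one pole at s=0).
K_v = lim_{s→0} s·G(s) = K / (15) = (1/15)·K.
e_ss = 1/K_v = 3 ⇒ K_v = 1/3 ⇒ K = (1/3)/(1/15) = 5.

5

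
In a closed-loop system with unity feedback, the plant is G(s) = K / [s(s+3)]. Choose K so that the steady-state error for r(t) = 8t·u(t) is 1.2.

System type = 1 (one pole at s=0).
K_v = lim_{s→0} s·G(s) = K / (3) = (1/3)·K.
e_ss = 8/K_v = 1.2 ⇒ K_v = 20/3 ⇒ K = (20/3)/(1/3) = 20.

20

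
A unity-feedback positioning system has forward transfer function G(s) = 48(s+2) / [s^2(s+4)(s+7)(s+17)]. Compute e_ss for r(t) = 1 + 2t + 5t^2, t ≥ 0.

595/12

G(s) has two factors of s in the denominator, so the system is type 2. Treating each term separately:
  • 1: tracked with zero error.
  • 2t: tracked with zero error.
  • 5t^2: e_ss = 10/K_a with K_a=24/119 → 595/12.
Total e_ss = 595/12.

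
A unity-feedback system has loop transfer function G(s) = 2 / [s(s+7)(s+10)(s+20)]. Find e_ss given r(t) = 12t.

G(s) has one factor of s in the denominator, so the system is type 1.
K_v = lim_{s→0} s·G(s) = 2 / (7·10·20) = 1/700.
e_ss = 12/K_v = 12/(1/700) = 8400.

8400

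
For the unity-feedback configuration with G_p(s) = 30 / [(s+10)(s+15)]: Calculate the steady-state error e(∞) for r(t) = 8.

System type = 0 (no poles at s=0).
K_p = lim_{s→0} G_p(s) = 30 / (10·15) = 0.2.
e_ss = 8/(1 + K_p) = 8/1.2 = 20/3.

20/3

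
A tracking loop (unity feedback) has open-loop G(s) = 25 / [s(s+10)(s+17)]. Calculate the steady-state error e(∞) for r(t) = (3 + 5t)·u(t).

34

System type = 1 (one pole at s=0). Taking each input component in turn:
  • 3: tracked with zero error.
  • 5t: e_ss = 5/K_v with K_v=5/34 → 34.
Total e_ss = 34.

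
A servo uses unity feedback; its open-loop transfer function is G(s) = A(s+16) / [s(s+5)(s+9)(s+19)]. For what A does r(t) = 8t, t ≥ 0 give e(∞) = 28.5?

15

The open loop has one pole at the origin → type 1 system.
K_v = lim_{s→0} s·G(s) = A·16 / (5·9·19) = (16/855)·A.
e_ss = 8/K_v = 28.5 ⇒ K_v = 16/57 ⇒ A = (16/57)/(16/855) = 15.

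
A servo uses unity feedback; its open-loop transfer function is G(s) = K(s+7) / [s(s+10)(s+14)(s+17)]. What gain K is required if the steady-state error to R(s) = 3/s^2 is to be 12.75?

80

G(s) has one factor of s in the denominator, so the system is type 1.
K_v = lim_{s→0} s·G(s) = K·7 / (10·14·17) = (1/340)·K.
e_ss = 3/K_v = 12.75 ⇒ K_v = 4/17 ⇒ K = (4/17)/(1/340) = 80.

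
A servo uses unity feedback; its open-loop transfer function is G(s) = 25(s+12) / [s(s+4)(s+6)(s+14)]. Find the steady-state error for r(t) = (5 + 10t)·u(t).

11.2

System type = 1 (one pole at s=0). By superposition:
  • 5: tracked with zero error.
  • 10t: e_ss = 10/K_v with K_v=25/28 → 11.2.
Total e_ss = 11.2.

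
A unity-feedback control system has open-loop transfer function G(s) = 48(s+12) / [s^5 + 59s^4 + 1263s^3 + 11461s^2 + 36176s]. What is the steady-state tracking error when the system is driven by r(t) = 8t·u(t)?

4522/9

Lowest-order denominator term is 36176s, so the open loop has 1 pole at the origin → type 1 system.
K_v = lim_{s→0} s·G(s) = 48·12 / 36176 = 36/2261.
e_ss = 8/K_v = 8/(36/2261) = 4522/9.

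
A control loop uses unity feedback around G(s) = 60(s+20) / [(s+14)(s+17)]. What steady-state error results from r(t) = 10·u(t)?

1190/719

G(s) has no factors of s in the denominator, so the system is type 0.
K_p = lim_{s→0} G(s) = 60·20 / (14·17) = 600/119.
e_ss = 10/(1 + K_p) = 10/(719/119) = 1190/719.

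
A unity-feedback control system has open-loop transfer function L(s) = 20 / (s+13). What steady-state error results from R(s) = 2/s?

26/33

System type = 0 (no poles at s=0).
K_p = lim_{s→0} L(s) = 20 / (13) = 20/13.
e_ss = 2/(1 + K_p) = 2/(33/13) = 26/33.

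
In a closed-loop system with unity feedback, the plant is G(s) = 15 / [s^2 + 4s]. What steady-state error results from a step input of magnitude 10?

0

Lowest-order denominator term is 4s, so the open loop has 1 pole at the origin → type 1 system.
K_p = ∞ for a type-1 system; e_ss to a step is zero.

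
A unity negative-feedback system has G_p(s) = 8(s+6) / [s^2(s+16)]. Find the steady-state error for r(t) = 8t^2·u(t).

Two free integrators in G_p(s): this is a type 2 system.
K_a = lim_{s→0} s^2·G_p(s) = 8·6 / (16) = 3.
r(t) = 8t^2 gives R(s) = 16/s^3.
e_ss = 16/K_a = 16/3.

16/3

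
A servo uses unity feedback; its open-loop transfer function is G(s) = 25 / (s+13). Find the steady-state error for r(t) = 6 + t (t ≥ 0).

infinity

G(s) has no factors of s in the denominator, so the system is type 0. By superposition:
  • 6: e_ss = 6/(1+K_p) with K_p=25/13 → 39/19.
  • t: a type-0 system cannot track it, e_ss → ∞.
The unbounded component dominates.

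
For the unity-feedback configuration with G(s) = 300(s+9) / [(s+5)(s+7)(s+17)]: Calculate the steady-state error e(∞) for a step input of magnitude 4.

476/659

System type = 0 (no poles at s=0).
K_p = lim_{s→0} G(s) = 300·9 / (5·7·17) = 540/119.
e_ss = 4/(1 + K_p) = 4/(659/119) = 476/659.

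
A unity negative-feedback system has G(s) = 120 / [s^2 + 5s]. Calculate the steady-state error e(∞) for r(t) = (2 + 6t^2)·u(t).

Factoring s from the denominator leaves a polynomial with constant term 5, so the system is type 1. Treating each term separately:
  • 2: tracked with zero error.
  • 6t^2: a type-1 system cannot track it, e_ss → ∞.
The unbounded component dominates.

infinity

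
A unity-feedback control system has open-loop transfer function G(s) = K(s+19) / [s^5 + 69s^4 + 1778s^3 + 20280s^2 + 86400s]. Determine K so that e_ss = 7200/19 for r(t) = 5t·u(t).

60

The denominator has no term below 86400s — 1 pole at s=0, type 1.
K_v = lim_{s→0} s·G(s) = K·19 / 86400 = (19/86400)·K.
e_ss = 5/K_v = 7200/19 ⇒ K_v = 19/1440 ⇒ K = (19/1440)/(19/86400) = 60.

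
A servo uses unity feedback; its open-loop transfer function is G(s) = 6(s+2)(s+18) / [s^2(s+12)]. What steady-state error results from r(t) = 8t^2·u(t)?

8/9

G(s) has two factors of s in the denominator, so the system is type 2.
K_a = lim_{s→0} s^2·G(s) = 6·2·18 / (12) = 18.
r(t) = 8t^2 gives R(s) = 16/s^3.
e_ss = 16/K_a = 16/18 = 8/9.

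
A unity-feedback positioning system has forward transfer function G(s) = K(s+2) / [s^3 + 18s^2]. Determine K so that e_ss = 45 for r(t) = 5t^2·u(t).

2

Factoring s^2 from the denominator leaves a polynomial with constant term 18, so the system is type 2.
K_a = lim_{s→0} s^2·G(s) = K·2 / 18 = (1/9)·K.
e_ss = 10/K_a = 45 ⇒ K_a = 2/9 ⇒ K = (2/9)/(1/9) = 2.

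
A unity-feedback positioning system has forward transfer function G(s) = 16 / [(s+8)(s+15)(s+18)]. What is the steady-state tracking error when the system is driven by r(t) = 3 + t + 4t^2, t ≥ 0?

No free integrators in G(s): this is a type 0 system. Treating each term separately:
  • 3: e_ss = 3/(1+K_p) with K_p=1/135 → 405/136.
  • t: a type-0 system cannot track it, e_ss → ∞.
  • 4t^2: a type-0 system cannot track it, e_ss → ∞.
The unbounded component dominates.

infinity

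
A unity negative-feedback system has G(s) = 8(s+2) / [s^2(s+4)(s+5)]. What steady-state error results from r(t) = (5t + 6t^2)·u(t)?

15

System type = 2 (two poles at s=0). Treating each term separately:
  • 5t: tracked with zero error.
  • 6t^2: e_ss = 12/K_a with K_a=0.8 → 15.
Total e_ss = 15.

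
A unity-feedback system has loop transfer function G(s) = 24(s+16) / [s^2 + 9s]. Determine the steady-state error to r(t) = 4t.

3/32

The denominator has no term below 9s — 1 pole at s=0, type 1.
K_v = lim_{s→0} s·G(s) = 24·16 / 9 = 128/3.
e_ss = 4/K_v = 4/(128/3) = 3/32.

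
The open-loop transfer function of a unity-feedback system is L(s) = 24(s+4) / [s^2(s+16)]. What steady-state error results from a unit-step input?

0

Two free integrators in L(s): this is a type 2 system.
K_p = ∞ for a type-2 system; e_ss to a step is zero.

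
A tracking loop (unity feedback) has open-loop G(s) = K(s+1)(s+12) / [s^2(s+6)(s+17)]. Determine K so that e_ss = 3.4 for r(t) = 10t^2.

The open loop has two poles at the origin → type 2 system.
K_a = lim_{s→0} s^2·G(s) = K·1·12 / (6·17) = (2/17)·K.
e_ss = 20/K_a = 3.4 ⇒ K_a = 100/17 ⇒ K = (100/17)/(2/17) = 50.

50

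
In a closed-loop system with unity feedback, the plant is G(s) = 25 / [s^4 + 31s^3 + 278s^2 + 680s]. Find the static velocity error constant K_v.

5/136

Factoring s from the denominator leaves a polynomial with constant term 680, so the system is type 1.
K_v = lim_{s→0} s·G(s) = 25 / 680 = 5/136.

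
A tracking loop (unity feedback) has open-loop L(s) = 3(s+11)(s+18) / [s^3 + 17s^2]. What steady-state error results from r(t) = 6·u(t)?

The denominator has no term below 17s^2 — 2 poles at s=0, type 2.
K_p = ∞ for a type-2 system; e_ss to a step is zero.

0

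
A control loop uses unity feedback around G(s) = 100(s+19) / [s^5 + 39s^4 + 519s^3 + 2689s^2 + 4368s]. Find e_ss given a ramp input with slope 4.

4368/475

The denominator has no term below 4368s — 1 pole at s=0, type 1.
K_v = lim_{s→0} s·G(s) = 100·19 / 4368 = 475/1092.
e_ss = 4/K_v = 4/(475/1092) = 4368/475.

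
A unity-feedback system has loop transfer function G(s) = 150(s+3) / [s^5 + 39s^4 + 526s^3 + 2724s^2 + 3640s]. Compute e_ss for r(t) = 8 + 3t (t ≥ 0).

Factoring s from the denominator leaves a polynomial with constant term 3640, so the system is type 1. Taking each input component in turn:
  • 8: tracked with zero error.
  • 3t: e_ss = 3/K_v with K_v=45/364 → 364/15.
Total e_ss = 364/15.

364/15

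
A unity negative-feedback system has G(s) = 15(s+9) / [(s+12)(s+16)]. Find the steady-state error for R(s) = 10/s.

640/109

The open loop has no poles at the origin → type 0 system.
K_p = lim_{s→0} G(s) = 15·9 / (12·16) = 45/64.
e_ss = 10/(1 + K_p) = 10/(109/64) = 640/109.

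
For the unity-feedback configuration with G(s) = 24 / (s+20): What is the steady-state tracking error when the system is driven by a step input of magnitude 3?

15/11

The open loop has no poles at the origin → type 0 system.
K_p = lim_{s→0} G(s) = 24 / (20) = 1.2.
e_ss = 3/(1 + K_p) = 3/2.2 = 15/11.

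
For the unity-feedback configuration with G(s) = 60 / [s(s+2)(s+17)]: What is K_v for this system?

30/17

System type = 1 (one pole at s=0).
K_v = lim_{s→0} s·G(s) = 60 / (2·17) = 30/17.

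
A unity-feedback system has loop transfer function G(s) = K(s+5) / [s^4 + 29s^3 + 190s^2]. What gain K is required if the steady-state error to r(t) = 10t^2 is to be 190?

Factoring s^2 from the denominator leaves a polynomial with constant term 190, so the system is type 2.
K_a = lim_{s→0} s^2·G(s) = K·5 / 190 = (1/38)·K.
e_ss = 20/K_a = 190 ⇒ K_a = 2/19 ⇒ K = (2/19)/(1/38) = 4.

4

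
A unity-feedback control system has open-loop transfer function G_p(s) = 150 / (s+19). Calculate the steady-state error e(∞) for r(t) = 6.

114/169

System type = 0 (no poles at s=0).
K_p = lim_{s→0} G_p(s) = 150 / (19) = 150/19.
e_ss = 6/(1 + K_p) = 6/(169/19) = 114/169.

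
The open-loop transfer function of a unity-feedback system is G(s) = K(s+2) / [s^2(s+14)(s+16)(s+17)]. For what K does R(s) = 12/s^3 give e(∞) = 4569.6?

5

System type = 2 (two poles at s=0).
K_a = lim_{s→0} s^2·G(s) = K·2 / (14·16·17) = (1/1904)·K.
e_ss = 12/K_a = 4569.6 ⇒ K_a = 5/1904 ⇒ K = (5/1904)/(1/1904) = 5.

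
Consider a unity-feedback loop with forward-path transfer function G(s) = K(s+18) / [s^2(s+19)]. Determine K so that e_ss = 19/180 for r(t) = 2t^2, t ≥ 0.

System type = 2 (two poles at s=0).
K_a = lim_{s→0} s^2·G(s) = K·18 / (19) = (18/19)·K.
e_ss = 4/K_a = 19/180 ⇒ K_a = 720/19 ⇒ K = (720/19)/(18/19) = 40.

40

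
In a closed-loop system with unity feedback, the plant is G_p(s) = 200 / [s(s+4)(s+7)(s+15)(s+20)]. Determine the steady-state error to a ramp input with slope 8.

336

G_p(s) has one factor of s in the denominator, so the system is type 1.
K_v = lim_{s→0} s·G_p(s) = 200 / (4·7·15·20) = 1/42.
e_ss = 8/K_v = 8/(1/42) = 336.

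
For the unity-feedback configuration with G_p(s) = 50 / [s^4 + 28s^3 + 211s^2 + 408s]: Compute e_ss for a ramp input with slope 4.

32.64

The denominator has no term below 408s — 1 pole at s=0, type 1.
K_v = lim_{s→0} s·G_p(s) = 50 / 408 = 25/204.
e_ss = 4/K_v = 4/(25/204) = 32.64.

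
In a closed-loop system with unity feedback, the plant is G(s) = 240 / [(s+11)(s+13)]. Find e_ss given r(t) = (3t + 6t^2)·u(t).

infinity

G(s) has no factors of s in the denominator, so the system is type 0. Treating each term separately:
  • 3t: a type-0 system cannot track it, e_ss → ∞.
  • 6t^2: a type-0 system cannot track it, e_ss → ∞.
The unbounded component dominates.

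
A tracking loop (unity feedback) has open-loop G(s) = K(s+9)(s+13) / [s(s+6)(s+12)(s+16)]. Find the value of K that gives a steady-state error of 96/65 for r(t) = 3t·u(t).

One free integrator in G(s): this is a type 1 system.
K_v = lim_{s→0} s·G(s) = K·9·13 / (6·12·16) = (13/128)·K.
e_ss = 3/K_v = 96/65 ⇒ K_v = 65/32 ⇒ K = (65/32)/(13/128) = 20.

20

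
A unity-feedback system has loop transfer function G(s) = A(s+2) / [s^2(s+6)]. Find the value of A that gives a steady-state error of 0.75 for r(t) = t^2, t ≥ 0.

8

System type = 2 (two poles at s=0).
K_a = lim_{s→0} s^2·G(s) = A·2 / (6) = (1/3)·A.
e_ss = 2/K_a = 0.75 ⇒ K_a = 8/3 ⇒ A = (8/3)/(1/3) = 8.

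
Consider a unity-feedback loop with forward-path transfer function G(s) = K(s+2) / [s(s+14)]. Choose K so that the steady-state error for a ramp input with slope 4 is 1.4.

20

The open loop has one pole at the origin → type 1 system.
K_v = lim_{s→0} s·G(s) = K·2 / (14) = (1/7)·K.
e_ss = 4/K_v = 1.4 ⇒ K_v = 20/7 ⇒ K = (20/7)/(1/7) = 20.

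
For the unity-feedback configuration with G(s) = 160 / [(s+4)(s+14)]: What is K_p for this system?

20/7

System type = 0 (no poles at s=0).
K_p = lim_{s→0} G(s) = 160 / (4·14) = 20/7.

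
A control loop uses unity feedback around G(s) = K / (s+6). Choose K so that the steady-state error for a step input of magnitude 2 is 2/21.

No free integrators in G(s): this is a type 0 system.
K_p = lim_{s→0} G(s) = K / (6) = (1/6)·K.
e_ss = 2/(1 + K_p) = 2/21 ⇒ 1 + (1/6)·K = 21 ⇒ K = 120.

120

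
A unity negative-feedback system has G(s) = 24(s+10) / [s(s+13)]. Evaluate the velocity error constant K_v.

System type = 1 (one pole at s=0).
K_v = lim_{s→0} s·G(s) = 24·10 / (13) = 240/13.

240/13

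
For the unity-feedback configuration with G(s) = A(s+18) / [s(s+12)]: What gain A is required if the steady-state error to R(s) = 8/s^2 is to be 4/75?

G(s) has one factor of s in the denominator, so the system is type 1.
K_v = lim_{s→0} s·G(s) = A·18 / (12) = 1.5·A.
e_ss = 8/K_v = 4/75 ⇒ K_v = 150 ⇒ A = 150/1.5 = 100.

100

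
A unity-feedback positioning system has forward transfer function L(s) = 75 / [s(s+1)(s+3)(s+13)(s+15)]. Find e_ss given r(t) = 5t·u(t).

System type = 1 (one pole at s=0).
K_v = lim_{s→0} s·L(s) = 75 / (1·3·13·15) = 5/39.
e_ss = 5/K_v = 5/(5/39) = 39.

39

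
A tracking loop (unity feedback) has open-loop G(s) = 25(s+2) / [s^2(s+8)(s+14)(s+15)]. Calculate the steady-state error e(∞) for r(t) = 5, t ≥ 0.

The open loop has two poles at the origin → type 2 system.
K_p = ∞ for a type-2 system; e_ss to a step is zero.

0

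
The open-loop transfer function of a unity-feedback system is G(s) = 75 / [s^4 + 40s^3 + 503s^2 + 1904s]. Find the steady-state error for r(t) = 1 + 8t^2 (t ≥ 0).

infinity

Factoring s from the denominator leaves a polynomial with constant term 1904, so the system is type 1. Treating each term separately:
  • 1: tracked with zero error.
  • 8t^2: a type-1 system cannot track it, e_ss → ∞.
The unbounded component dominates.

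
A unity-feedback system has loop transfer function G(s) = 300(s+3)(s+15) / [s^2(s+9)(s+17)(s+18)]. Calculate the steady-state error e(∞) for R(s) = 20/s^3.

The open loop has two poles at the origin → type 2 system.
K_a = lim_{s→0} s^2·G(s) = 300·3·15 / (9·17·18) = 250/51.
r(t) = 10t^2 gives R(s) = 20/s^3.
e_ss = 20/K_a = 20/(250/51) = 4.08.

4.08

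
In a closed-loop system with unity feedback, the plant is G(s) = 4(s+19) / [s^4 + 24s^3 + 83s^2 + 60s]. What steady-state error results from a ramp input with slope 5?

Lowest-order denominator term is 60s, so the open loop has 1 pole at the origin → type 1 system.
K_v = lim_{s→0} s·G(s) = 4·19 / 60 = 19/15.
e_ss = 5/K_v = 5/(19/15) = 75/19.

75/19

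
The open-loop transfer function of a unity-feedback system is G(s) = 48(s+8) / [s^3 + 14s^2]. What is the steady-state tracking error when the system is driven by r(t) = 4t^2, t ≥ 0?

7/24

Factoring s^2 from the denominator leaves a polynomial with constant term 14, so the system is type 2.
K_a = lim_{s→0} s^2·G(s) = 48·8 / 14 = 192/7.
r(t) = 4t^2 gives R(s) = 8/s^3.
e_ss = 8/K_a = 8/(192/7) = 7/24.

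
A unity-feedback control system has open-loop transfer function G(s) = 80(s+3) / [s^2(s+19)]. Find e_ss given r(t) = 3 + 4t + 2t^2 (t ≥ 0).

19/60

Two free integrators in G(s): this is a type 2 system. Taking each input component in turn:
  • 3: tracked with zero error.
  • 4t: tracked with zero error.
  • 2t^2: e_ss = 4/K_a with K_a=240/19 → 19/60.
Total e_ss = 19/60.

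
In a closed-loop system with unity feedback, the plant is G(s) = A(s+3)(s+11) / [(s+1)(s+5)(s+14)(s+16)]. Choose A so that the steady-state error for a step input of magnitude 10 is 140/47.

G(s) has no factors of s in the denominator, so the system is type 0.
K_p = lim_{s→0} G(s) = A·3·11 / (1·5·14·16) = (33/1120)·A.
e_ss = 10/(1 + K_p) = 140/47 ⇒ 1 + (33/1120)·A = 47/14 ⇒ A = 80.

80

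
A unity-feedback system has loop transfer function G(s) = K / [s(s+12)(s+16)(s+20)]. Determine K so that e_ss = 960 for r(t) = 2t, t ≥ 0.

8

System type = 1 (one pole at s=0).
K_v = lim_{s→0} s·G(s) = K / (12·16·20) = (1/3840)·K.
e_ss = 2/K_v = 960 ⇒ K_v = 1/480 ⇒ K = (1/480)/(1/3840) = 8.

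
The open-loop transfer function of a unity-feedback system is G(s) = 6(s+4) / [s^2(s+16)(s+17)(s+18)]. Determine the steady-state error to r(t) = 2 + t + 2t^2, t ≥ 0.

Two free integrators in G(s): this is a type 2 system. Treating each term separately:
  • 2: tracked with zero error.
  • t: tracked with zero error.
  • 2t^2: e_ss = 4/K_a with K_a=1/204 → 816.
Total e_ss = 816.

816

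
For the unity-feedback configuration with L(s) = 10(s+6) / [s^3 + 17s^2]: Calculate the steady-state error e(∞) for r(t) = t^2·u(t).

17/30

The denominator has no term below 17s^2 — 2 poles at s=0, type 2.
K_a = lim_{s→0} s^2·L(s) = 10·6 / 17 = 60/17.
r(t) = t^2 gives R(s) = 2/s^3.
e_ss = 2/K_a = 2/(60/17) = 17/30.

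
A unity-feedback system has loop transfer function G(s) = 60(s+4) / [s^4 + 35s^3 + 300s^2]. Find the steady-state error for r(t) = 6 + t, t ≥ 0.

0

Factoring s^2 from the denominator leaves a polynomial with constant term 300, so the system is type 2. Treating each term separately:
  • 6: tracked with zero error.
  • t: tracked with zero error.
Total e_ss = 0.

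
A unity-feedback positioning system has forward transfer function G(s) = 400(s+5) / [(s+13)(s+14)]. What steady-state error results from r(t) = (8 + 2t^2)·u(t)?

No free integrators in G(s): this is a type 0 system. Taking each input component in turn:
  • 8: e_ss = 8/(1+K_p) with K_p=1000/91 → 728/1091.
  • 2t^2: a type-0 system cannot track it, e_ss → ∞.
The unbounded component dominates.

infinity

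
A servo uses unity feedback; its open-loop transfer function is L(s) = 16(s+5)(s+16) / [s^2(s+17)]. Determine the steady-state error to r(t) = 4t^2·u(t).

System type = 2 (two poles at s=0).
K_a = lim_{s→0} s^2·L(s) = 16·5·16 / (17) = 1280/17.
r(t) = 4t^2 gives R(s) = 8/s^3.
e_ss = 8/K_a = 8/(1280/17) = 17/160.

17/160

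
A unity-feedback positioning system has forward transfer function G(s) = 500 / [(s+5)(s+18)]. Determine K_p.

No free integrators in G(s): this is a type 0 system.
K_p = lim_{s→0} G(s) = 500 / (5·18) = 50/9.

50/9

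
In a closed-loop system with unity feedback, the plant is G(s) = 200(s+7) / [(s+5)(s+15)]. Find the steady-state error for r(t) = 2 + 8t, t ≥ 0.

infinity

G(s) has no factors of s in the denominator, so the system is type 0. By superposition:
  • 2: e_ss = 2/(1+K_p) with K_p=56/3 → 6/59.
  • 8t: a type-0 system cannot track it, e_ss → ∞.
The unbounded component dominates.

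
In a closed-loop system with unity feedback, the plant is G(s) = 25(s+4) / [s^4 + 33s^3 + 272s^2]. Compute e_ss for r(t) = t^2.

5.44

Factoring s^2 from the denominator leaves a polynomial with constant term 272, so the system is type 2.
K_a = lim_{s→0} s^2·G(s) = 25·4 / 272 = 25/68.
r(t) = t^2 gives R(s) = 2/s^3.
e_ss = 2/K_a = 2/(25/68) = 5.44.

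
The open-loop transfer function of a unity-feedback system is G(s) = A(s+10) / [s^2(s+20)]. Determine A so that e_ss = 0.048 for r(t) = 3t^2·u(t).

250

System type = 2 (two poles at s=0).
K_a = lim_{s→0} s^2·G(s) = A·10 / (20) = 0.5·A.
e_ss = 6/K_a = 0.048 ⇒ K_a = 125 ⇒ A = 125/0.5 = 250.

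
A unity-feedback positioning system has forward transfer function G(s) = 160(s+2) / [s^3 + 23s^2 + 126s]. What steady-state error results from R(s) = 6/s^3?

infinity

Lowest-order denominator term is 126s, so the open loop has 1 pole at the origin → type 1 system.
K_a = lim_{s→0} s^2·G(s) = 0; the steady-state error to this parabolic input grows without bound.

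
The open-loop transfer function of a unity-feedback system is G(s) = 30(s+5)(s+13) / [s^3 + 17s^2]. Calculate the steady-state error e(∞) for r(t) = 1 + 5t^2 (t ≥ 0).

17/195

Factoring s^2 from the denominator leaves a polynomial with constant term 17, so the system is type 2. By superposition:
  • 1: tracked with zero error.
  • 5t^2: e_ss = 10/K_a with K_a=1950/17 → 17/195.
Total e_ss = 17/195.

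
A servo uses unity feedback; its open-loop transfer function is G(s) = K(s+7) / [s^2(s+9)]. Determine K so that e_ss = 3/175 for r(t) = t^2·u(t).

150

System type = 2 (two poles at s=0).
K_a = lim_{s→0} s^2·G(s) = K·7 / (9) = (7/9)·K.
e_ss = 2/K_a = 3/175 ⇒ K_a = 350/3 ⇒ K = (350/3)/(7/9) = 150.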